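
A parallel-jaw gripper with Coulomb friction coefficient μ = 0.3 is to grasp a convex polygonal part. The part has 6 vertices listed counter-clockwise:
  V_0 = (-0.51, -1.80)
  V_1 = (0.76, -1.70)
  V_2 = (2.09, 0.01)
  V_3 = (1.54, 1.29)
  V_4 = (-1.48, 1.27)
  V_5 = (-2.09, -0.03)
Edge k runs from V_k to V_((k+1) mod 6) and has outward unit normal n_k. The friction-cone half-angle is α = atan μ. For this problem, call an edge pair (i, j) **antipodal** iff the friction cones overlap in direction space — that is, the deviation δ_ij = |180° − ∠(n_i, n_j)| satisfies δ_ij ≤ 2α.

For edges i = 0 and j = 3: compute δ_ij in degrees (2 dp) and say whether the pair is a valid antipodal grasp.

α = atan 0.3 = 16.70°;  2α = 33.40°
edge 0: e_0 = (+1.27, +0.10);  n_0 = (+0.0785, -0.9969)
edge 3: e_3 = (-3.02, -0.02);  n_3 = (-0.0066, +1.0000)
∠(n_0, n_3) = 175.88°
δ = |180° − 175.88°| = 4.12°
4.12° ≤ 2α = 33.40°  →  valid

δ = 4.12°, valid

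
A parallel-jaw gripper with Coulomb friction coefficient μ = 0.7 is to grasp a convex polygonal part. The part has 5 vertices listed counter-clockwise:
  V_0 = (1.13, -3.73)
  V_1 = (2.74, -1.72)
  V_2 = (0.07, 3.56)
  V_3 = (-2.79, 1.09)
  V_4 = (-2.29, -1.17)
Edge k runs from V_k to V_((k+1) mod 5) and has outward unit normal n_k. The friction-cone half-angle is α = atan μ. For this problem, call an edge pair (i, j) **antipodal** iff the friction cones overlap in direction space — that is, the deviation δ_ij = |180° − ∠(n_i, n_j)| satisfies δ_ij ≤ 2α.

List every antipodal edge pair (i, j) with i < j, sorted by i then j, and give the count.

α = atan 0.7 = 34.99°;  2α = 69.98°
n_0 = (+0.7805, -0.6252)
n_1 = (+0.8924, +0.4513)
n_2 = (-0.6536, +0.7568)
n_3 = (-0.9764, -0.2160)
n_4 = (-0.5993, -0.8006)
  (0,1): δ = 114.48°  ·
  (0,2): δ = 10.49°  ✓
  (0,3): δ = 51.17°  ✓
  (0,4): δ = 91.88°  ·
  (1,2): δ = 76.01°  ·
  (1,3): δ = 14.35°  ✓
  (1,4): δ = 26.36°  ✓
  (2,3): δ = 118.34°  ·
  (2,4): δ = 77.63°  ·
  (3,4): δ = 139.29°  ·
antipodal pairs: 4

count = 4; pairs: (0,2), (0,3), (1,3), (1,4)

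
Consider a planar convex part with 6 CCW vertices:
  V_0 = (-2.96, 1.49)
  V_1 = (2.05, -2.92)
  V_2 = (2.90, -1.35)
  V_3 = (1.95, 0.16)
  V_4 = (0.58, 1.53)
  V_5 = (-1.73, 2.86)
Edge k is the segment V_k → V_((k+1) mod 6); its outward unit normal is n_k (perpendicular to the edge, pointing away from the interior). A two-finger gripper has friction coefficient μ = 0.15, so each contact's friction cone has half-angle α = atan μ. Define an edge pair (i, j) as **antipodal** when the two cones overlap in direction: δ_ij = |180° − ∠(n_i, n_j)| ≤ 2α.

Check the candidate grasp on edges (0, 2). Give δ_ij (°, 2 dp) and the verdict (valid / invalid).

δ = 16.47°, valid

α = atan 0.15 = 8.53°;  2α = 17.06°
edge 0: e_0 = (+5.01, -4.41);  n_0 = (-0.6607, -0.7506)
edge 2: e_2 = (-0.95, +1.51);  n_2 = (+0.8464, +0.5325)
∠(n_0, n_2) = 163.53°
δ = |180° − 163.53°| = 16.47°
16.47° ≤ 2α = 17.06°  →  valid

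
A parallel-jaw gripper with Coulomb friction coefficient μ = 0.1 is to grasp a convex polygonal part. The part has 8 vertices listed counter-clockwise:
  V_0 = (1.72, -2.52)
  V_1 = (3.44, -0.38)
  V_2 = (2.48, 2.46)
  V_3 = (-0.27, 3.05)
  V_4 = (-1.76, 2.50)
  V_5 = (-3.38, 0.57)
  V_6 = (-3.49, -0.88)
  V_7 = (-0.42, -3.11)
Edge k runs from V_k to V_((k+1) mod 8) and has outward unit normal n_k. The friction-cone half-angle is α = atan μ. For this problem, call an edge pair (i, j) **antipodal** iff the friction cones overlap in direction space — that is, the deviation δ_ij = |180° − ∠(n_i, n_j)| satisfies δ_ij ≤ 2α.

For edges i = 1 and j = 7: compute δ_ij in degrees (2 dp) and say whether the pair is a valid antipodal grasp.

δ = 86.74°, invalid

α = atan 0.1 = 5.71°;  2α = 11.42°
edge 1: e_1 = (-0.96, +2.84);  n_1 = (+0.9473, +0.3202)
edge 7: e_7 = (+2.14, +0.59);  n_7 = (+0.2658, -0.9640)
∠(n_1, n_7) = 93.26°
δ = |180° − 93.26°| = 86.74°
86.74° > 2α = 11.42°  →  invalid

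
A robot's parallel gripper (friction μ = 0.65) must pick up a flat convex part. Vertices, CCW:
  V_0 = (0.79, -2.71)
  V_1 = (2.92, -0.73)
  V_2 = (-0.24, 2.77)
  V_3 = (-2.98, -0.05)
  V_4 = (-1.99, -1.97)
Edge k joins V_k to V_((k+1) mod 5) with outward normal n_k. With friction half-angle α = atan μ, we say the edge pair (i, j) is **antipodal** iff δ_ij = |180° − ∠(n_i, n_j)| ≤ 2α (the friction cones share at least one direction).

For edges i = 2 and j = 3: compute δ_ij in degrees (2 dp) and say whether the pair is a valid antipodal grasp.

δ = 108.55°, invalid

α = atan 0.65 = 33.02°;  2α = 66.05°
edge 2: e_2 = (-2.74, -2.82);  n_2 = (-0.7172, +0.6969)
edge 3: e_3 = (+0.99, -1.92);  n_3 = (-0.8888, -0.4583)
∠(n_2, n_3) = 71.45°
δ = |180° − 71.45°| = 108.55°
108.55° > 2α = 66.05°  →  invalid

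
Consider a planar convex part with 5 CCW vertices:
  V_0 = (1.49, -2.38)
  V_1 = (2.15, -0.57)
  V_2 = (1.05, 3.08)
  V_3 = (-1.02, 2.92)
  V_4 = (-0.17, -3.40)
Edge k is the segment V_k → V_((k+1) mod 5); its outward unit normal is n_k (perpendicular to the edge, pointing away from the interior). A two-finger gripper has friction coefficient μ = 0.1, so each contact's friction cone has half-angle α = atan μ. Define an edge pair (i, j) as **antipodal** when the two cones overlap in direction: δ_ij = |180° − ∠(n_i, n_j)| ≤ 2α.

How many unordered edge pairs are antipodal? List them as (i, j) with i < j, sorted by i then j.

count = 1; pairs: (1,3)

α = atan 0.1 = 5.71°;  2α = 11.42°
n_0 = (+0.9395, -0.3426)
n_1 = (+0.9575, +0.2886)
n_2 = (-0.0771, +0.9970)
n_3 = (-0.9911, -0.1333)
n_4 = (+0.5235, -0.8520)
  (0,1): δ = 143.19°  ·
  (0,2): δ = 65.55°  ·
  (0,3): δ = 27.69°  ·
  (0,4): δ = 141.60°  ·
  (1,2): δ = 102.35°  ·
  (1,3): δ = 9.11°  ✓
  (1,4): δ = 104.80°  ·
  (2,3): δ = 86.76°  ·
  (2,4): δ = 27.15°  ·
  (3,4): δ = 66.09°  ·
antipodal pairs: 1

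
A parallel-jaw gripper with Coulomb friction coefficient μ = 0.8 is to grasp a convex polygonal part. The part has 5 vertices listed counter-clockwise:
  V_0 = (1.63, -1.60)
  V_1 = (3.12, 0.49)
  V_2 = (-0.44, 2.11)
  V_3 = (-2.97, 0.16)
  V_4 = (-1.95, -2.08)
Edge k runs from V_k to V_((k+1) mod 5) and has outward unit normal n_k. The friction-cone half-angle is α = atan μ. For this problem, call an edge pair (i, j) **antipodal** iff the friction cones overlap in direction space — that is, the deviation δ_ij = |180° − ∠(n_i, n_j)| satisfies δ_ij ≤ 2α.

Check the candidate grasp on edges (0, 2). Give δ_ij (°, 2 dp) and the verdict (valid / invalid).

δ = 16.89°, valid

α = atan 0.8 = 38.66°;  2α = 77.32°
edge 0: e_0 = (+1.49, +2.09);  n_0 = (+0.8143, -0.5805)
edge 2: e_2 = (-2.53, -1.95);  n_2 = (-0.6105, +0.7920)
∠(n_0, n_2) = 163.11°
δ = |180° − 163.11°| = 16.89°
16.89° ≤ 2α = 77.32°  →  valid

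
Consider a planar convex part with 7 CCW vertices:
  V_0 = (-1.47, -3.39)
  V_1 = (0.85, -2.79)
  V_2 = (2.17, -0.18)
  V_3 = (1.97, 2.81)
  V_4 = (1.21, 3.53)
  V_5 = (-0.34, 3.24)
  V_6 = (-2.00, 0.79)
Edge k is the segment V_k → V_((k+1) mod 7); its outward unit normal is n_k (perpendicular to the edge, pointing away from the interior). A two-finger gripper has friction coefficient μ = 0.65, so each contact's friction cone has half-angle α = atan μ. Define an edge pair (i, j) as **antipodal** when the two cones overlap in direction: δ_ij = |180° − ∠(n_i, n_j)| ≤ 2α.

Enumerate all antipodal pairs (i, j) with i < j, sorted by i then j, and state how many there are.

α = atan 0.65 = 33.02°;  2α = 66.05°
n_0 = (+0.2504, -0.9681)
n_1 = (+0.8924, -0.4513)
n_2 = (+0.9978, +0.0667)
n_3 = (+0.6877, +0.7260)
n_4 = (-0.1839, +0.9829)
n_5 = (-0.8279, +0.5609)
n_6 = (-0.9921, -0.1258)
  (0,1): δ = 131.33°  ·
  (0,2): δ = 100.67°  ·
  (0,3): δ = 57.95°  ✓
  (0,4): δ = 3.90°  ✓
  (0,5): δ = 41.38°  ✓
  (0,6): δ = 82.73°  ·
  (1,2): δ = 149.35°  ·
  (1,3): δ = 106.62°  ·
  (1,4): δ = 52.57°  ✓
  (1,5): δ = 7.29°  ✓
  (1,6): δ = 34.05°  ✓
  (2,3): δ = 137.28°  ·
  (2,4): δ = 83.23°  ·
  (2,5): δ = 37.95°  ✓
  (2,6): δ = 3.40°  ✓
  (3,4): δ = 125.95°  ·
  (3,5): δ = 80.67°  ·
  (3,6): δ = 39.32°  ✓
  (4,5): δ = 134.72°  ·
  (4,6): δ = 93.37°  ·
  (5,6): δ = 138.65°  ·
antipodal pairs: 9

count = 9; pairs: (0,3), (0,4), (0,5), (1,4), (1,5), (1,6), (2,5), (2,6), (3,6)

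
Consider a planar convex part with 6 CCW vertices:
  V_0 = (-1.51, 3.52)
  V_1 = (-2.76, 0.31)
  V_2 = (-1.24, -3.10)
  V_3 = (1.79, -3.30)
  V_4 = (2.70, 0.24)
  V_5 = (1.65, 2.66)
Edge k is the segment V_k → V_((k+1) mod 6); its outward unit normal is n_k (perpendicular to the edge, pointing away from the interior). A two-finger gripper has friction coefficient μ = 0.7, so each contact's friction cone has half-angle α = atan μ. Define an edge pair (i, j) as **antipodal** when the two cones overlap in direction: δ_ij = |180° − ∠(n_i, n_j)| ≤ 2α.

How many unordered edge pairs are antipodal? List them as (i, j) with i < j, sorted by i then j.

α = atan 0.7 = 34.99°;  2α = 69.98°
n_0 = (-0.9318, +0.3629)
n_1 = (-0.9134, -0.4071)
n_2 = (-0.0659, -0.9978)
n_3 = (+0.9685, -0.2490)
n_4 = (+0.9174, +0.3980)
n_5 = (+0.2626, +0.9649)
  (0,1): δ = 134.70°  ·
  (0,2): δ = 72.50°  ·
  (0,3): δ = 6.86°  ✓
  (0,4): δ = 44.73°  ✓
  (0,5): δ = 96.05°  ·
  (1,2): δ = 117.80°  ·
  (1,3): δ = 38.44°  ✓
  (1,4): δ = 0.57°  ✓
  (1,5): δ = 50.75°  ✓
  (2,3): δ = 100.64°  ·
  (2,4): δ = 62.77°  ✓
  (2,5): δ = 11.45°  ✓
  (3,4): δ = 142.13°  ·
  (3,5): δ = 90.81°  ·
  (4,5): δ = 128.68°  ·
antipodal pairs: 7

count = 7; pairs: (0,3), (0,4), (1,3), (1,4), (1,5), (2,4), (2,5)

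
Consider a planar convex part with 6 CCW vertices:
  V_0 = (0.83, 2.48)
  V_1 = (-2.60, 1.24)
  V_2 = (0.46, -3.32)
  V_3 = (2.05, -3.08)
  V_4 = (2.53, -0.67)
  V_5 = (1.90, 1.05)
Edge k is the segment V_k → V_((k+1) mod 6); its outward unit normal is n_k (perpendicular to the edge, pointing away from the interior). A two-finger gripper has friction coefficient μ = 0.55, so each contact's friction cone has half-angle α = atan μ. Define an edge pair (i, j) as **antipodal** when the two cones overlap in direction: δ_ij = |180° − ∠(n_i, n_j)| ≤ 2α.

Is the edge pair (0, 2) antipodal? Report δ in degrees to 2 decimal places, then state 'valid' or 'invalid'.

α = atan 0.55 = 28.81°;  2α = 57.62°
edge 0: e_0 = (-3.43, -1.24);  n_0 = (-0.3400, +0.9404)
edge 2: e_2 = (+1.59, +0.24);  n_2 = (+0.1493, -0.9888)
∠(n_0, n_2) = 168.71°
δ = |180° − 168.71°| = 11.29°
11.29° ≤ 2α = 57.62°  →  valid

δ = 11.29°, valid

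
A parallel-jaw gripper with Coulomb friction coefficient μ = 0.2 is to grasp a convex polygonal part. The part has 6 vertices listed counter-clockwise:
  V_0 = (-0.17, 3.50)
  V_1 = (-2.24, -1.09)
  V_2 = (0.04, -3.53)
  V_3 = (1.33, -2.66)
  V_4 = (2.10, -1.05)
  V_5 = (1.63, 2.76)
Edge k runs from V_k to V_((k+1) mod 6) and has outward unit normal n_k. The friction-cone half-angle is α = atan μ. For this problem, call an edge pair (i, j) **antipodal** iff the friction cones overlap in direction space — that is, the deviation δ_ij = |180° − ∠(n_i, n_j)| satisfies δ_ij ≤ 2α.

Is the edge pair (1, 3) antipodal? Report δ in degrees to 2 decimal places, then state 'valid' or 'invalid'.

α = atan 0.2 = 11.31°;  2α = 22.62°
edge 1: e_1 = (+2.28, -2.44);  n_1 = (-0.7307, -0.6827)
edge 3: e_3 = (+0.77, +1.61);  n_3 = (+0.9021, -0.4315)
∠(n_1, n_3) = 111.38°
δ = |180° − 111.38°| = 68.62°
68.62° > 2α = 22.62°  →  invalid

δ = 68.62°, invalid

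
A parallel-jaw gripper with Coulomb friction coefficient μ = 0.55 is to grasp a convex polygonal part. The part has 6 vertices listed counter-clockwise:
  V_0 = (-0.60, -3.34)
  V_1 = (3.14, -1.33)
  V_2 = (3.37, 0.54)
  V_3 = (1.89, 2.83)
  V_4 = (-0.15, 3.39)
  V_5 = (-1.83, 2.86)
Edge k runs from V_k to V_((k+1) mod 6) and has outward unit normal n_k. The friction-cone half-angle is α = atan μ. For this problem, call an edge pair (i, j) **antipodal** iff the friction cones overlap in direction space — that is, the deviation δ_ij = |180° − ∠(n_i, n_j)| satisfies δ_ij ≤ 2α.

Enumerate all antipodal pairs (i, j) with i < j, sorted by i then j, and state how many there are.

count = 4; pairs: (0,3), (0,4), (1,5), (2,5)

α = atan 0.55 = 28.81°;  2α = 57.62°
n_0 = (+0.4734, -0.8808)
n_1 = (+0.9925, -0.1221)
n_2 = (+0.8399, +0.5428)
n_3 = (+0.2647, +0.9643)
n_4 = (-0.3009, +0.9537)
n_5 = (-0.9809, -0.1946)
  (0,1): δ = 125.27°  ·
  (0,2): δ = 85.38°  ·
  (0,3): δ = 43.61°  ✓
  (0,4): δ = 10.75°  ✓
  (0,5): δ = 72.97°  ·
  (1,2): δ = 140.11°  ·
  (1,3): δ = 98.34°  ·
  (1,4): δ = 65.48°  ·
  (1,5): δ = 18.23°  ✓
  (2,3): δ = 138.22°  ·
  (2,4): δ = 105.36°  ·
  (2,5): δ = 21.65°  ✓
  (3,4): δ = 147.14°  ·
  (3,5): δ = 63.43°  ·
  (4,5): δ = 96.29°  ·
antipodal pairs: 4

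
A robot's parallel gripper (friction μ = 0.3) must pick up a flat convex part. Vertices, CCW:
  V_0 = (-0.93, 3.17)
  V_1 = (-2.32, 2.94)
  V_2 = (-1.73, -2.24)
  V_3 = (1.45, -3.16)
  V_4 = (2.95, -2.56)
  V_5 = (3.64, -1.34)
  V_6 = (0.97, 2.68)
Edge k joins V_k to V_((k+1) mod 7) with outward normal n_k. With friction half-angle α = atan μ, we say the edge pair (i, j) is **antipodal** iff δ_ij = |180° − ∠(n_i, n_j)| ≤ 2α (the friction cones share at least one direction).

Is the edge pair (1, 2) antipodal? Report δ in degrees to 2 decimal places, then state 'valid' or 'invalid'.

α = atan 0.3 = 16.70°;  2α = 33.40°
edge 1: e_1 = (+0.59, -5.18);  n_1 = (-0.9936, -0.1132)
edge 2: e_2 = (+3.18, -0.92);  n_2 = (-0.2779, -0.9606)
∠(n_1, n_2) = 67.37°
δ = |180° − 67.37°| = 112.63°
112.63° > 2α = 33.40°  →  invalid

δ = 112.63°, invalid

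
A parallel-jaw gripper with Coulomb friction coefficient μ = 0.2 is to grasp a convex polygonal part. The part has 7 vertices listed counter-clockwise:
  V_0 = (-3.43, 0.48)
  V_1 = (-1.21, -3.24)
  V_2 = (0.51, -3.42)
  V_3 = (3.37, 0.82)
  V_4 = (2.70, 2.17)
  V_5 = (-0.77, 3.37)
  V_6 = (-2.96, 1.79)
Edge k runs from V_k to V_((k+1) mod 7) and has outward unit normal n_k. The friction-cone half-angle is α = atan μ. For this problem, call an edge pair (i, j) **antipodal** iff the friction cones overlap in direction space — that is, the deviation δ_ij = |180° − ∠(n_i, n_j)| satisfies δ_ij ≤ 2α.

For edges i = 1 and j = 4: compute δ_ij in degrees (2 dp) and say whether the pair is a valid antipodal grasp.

δ = 13.10°, valid

α = atan 0.2 = 11.31°;  2α = 22.62°
edge 1: e_1 = (+1.72, -0.18);  n_1 = (-0.1041, -0.9946)
edge 4: e_4 = (-3.47, +1.20);  n_4 = (+0.3268, +0.9451)
∠(n_1, n_4) = 166.90°
δ = |180° − 166.90°| = 13.10°
13.10° ≤ 2α = 22.62°  →  valid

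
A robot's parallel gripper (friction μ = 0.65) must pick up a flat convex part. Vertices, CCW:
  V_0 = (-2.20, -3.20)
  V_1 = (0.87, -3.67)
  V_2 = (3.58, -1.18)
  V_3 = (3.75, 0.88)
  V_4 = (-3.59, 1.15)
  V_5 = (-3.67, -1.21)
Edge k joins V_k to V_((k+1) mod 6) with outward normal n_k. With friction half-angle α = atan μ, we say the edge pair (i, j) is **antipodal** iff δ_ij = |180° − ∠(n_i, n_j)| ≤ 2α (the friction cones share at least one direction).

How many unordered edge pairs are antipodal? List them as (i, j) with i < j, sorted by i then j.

α = atan 0.65 = 33.02°;  2α = 66.05°
n_0 = (-0.1513, -0.9885)
n_1 = (+0.6766, -0.7364)
n_2 = (+0.9966, -0.0822)
n_3 = (+0.0368, +0.9993)
n_4 = (-0.9994, +0.0339)
n_5 = (-0.8043, -0.5942)
  (0,1): δ = 128.72°  ·
  (0,2): δ = 86.01°  ·
  (0,3): δ = 6.60°  ✓
  (0,4): δ = 96.76°  ·
  (0,5): δ = 135.16°  ·
  (1,2): δ = 137.29°  ·
  (1,3): δ = 44.68°  ✓
  (1,4): δ = 45.48°  ✓
  (1,5): δ = 83.88°  ·
  (2,3): δ = 87.39°  ·
  (2,4): δ = 2.78°  ✓
  (2,5): δ = 41.17°  ✓
  (3,4): δ = 89.83°  ·
  (3,5): δ = 51.44°  ✓
  (4,5): δ = 141.61°  ·
antipodal pairs: 6

count = 6; pairs: (0,3), (1,3), (1,4), (2,4), (2,5), (3,5)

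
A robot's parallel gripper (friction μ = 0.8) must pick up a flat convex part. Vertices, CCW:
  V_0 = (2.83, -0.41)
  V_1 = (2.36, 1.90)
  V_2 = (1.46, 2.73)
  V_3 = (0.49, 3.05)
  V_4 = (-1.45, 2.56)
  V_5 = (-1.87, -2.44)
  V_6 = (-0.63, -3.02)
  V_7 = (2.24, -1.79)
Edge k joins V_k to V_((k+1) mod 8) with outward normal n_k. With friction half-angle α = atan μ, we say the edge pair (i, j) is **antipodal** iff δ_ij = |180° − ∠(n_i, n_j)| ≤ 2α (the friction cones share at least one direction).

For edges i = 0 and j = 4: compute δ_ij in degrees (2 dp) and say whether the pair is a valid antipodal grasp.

δ = 16.30°, valid

α = atan 0.8 = 38.66°;  2α = 77.32°
edge 0: e_0 = (-0.47, +2.31);  n_0 = (+0.9799, +0.1994)
edge 4: e_4 = (-0.42, -5.00);  n_4 = (-0.9965, +0.0837)
∠(n_0, n_4) = 163.70°
δ = |180° − 163.70°| = 16.30°
16.30° ≤ 2α = 77.32°  →  valid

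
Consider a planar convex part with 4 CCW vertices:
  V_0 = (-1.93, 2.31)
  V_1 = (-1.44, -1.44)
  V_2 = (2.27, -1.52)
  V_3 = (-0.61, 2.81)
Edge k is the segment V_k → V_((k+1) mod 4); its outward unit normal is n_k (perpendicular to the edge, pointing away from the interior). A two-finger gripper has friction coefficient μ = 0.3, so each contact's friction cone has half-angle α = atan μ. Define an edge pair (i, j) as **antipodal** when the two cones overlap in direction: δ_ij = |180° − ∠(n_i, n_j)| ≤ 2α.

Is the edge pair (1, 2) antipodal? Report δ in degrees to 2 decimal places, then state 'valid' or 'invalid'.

α = atan 0.3 = 16.70°;  2α = 33.40°
edge 1: e_1 = (+3.71, -0.08);  n_1 = (-0.0216, -0.9998)
edge 2: e_2 = (-2.88, +4.33);  n_2 = (+0.8326, +0.5538)
∠(n_1, n_2) = 124.86°
δ = |180° − 124.86°| = 55.14°
55.14° > 2α = 33.40°  →  invalid

δ = 55.14°, invalid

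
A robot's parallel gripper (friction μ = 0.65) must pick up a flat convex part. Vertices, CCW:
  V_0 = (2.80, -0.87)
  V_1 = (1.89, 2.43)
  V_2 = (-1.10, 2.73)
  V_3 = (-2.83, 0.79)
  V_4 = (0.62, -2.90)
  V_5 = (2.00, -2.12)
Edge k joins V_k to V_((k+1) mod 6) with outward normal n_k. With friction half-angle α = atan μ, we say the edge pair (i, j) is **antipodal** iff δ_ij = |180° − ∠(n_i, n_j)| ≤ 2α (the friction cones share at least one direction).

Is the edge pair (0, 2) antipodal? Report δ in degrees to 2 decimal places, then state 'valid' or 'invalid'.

δ = 57.14°, valid

α = atan 0.65 = 33.02°;  2α = 66.05°
edge 0: e_0 = (-0.91, +3.30);  n_0 = (+0.9640, +0.2658)
edge 2: e_2 = (-1.73, -1.94);  n_2 = (-0.7463, +0.6656)
∠(n_0, n_2) = 122.86°
δ = |180° − 122.86°| = 57.14°
57.14° ≤ 2α = 66.05°  →  valid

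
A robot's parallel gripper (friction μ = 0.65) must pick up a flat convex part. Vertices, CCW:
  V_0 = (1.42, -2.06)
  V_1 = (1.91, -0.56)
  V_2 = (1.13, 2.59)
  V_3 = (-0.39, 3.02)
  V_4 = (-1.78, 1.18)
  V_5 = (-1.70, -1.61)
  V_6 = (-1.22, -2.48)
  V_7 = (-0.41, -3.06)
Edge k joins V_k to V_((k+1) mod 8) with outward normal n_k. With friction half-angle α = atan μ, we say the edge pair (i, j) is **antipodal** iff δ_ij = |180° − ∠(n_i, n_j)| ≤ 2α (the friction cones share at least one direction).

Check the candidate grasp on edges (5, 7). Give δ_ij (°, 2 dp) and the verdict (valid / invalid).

δ = 90.23°, invalid

α = atan 0.65 = 33.02°;  2α = 66.05°
edge 5: e_5 = (+0.48, -0.87);  n_5 = (-0.8756, -0.4831)
edge 7: e_7 = (+1.83, +1.00);  n_7 = (+0.4795, -0.8775)
∠(n_5, n_7) = 89.77°
δ = |180° − 89.77°| = 90.23°
90.23° > 2α = 66.05°  →  invalid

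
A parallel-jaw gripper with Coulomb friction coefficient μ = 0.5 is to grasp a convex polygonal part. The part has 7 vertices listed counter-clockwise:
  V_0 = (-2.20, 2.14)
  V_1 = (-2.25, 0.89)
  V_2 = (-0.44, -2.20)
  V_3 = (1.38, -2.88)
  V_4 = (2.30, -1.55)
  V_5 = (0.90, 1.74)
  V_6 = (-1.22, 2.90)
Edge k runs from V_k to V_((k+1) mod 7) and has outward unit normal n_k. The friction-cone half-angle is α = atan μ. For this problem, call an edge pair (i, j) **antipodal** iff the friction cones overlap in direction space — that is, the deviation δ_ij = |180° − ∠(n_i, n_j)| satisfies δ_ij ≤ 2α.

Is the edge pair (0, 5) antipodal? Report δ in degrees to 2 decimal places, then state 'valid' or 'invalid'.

α = atan 0.5 = 26.57°;  2α = 53.13°
edge 0: e_0 = (-0.05, -1.25);  n_0 = (-0.9992, +0.0400)
edge 5: e_5 = (-2.12, +1.16);  n_5 = (+0.4800, +0.8773)
∠(n_0, n_5) = 116.40°
δ = |180° − 116.40°| = 63.60°
63.60° > 2α = 53.13°  →  invalid

δ = 63.60°, invalid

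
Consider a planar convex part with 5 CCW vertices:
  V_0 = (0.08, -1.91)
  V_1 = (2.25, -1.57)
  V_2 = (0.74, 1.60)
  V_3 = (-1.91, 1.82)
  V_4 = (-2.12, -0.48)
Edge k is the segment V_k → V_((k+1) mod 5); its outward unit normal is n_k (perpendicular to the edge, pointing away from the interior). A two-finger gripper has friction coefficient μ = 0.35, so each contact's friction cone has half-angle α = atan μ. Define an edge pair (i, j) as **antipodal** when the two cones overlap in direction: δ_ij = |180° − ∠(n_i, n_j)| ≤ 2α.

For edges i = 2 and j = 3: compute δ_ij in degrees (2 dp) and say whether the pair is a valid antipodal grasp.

α = atan 0.35 = 19.29°;  2α = 38.58°
edge 2: e_2 = (-2.65, +0.22);  n_2 = (+0.0827, +0.9966)
edge 3: e_3 = (-0.21, -2.30);  n_3 = (-0.9959, +0.0909)
∠(n_2, n_3) = 89.53°
δ = |180° − 89.53°| = 90.47°
90.47° > 2α = 38.58°  →  invalid

δ = 90.47°, invalid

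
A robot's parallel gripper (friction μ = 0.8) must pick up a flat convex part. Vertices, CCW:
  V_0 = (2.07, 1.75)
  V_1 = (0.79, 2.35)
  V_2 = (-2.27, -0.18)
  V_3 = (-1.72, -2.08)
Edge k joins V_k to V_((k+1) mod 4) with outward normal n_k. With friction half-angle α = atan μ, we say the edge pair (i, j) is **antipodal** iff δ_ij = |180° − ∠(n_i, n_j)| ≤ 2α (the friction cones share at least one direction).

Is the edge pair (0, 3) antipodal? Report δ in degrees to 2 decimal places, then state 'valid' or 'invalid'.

α = atan 0.8 = 38.66°;  2α = 77.32°
edge 0: e_0 = (-1.28, +0.60);  n_0 = (+0.4244, +0.9055)
edge 3: e_3 = (+3.79, +3.83);  n_3 = (+0.7108, -0.7034)
∠(n_0, n_3) = 109.58°
δ = |180° − 109.58°| = 70.42°
70.42° ≤ 2α = 77.32°  →  valid

δ = 70.42°, valid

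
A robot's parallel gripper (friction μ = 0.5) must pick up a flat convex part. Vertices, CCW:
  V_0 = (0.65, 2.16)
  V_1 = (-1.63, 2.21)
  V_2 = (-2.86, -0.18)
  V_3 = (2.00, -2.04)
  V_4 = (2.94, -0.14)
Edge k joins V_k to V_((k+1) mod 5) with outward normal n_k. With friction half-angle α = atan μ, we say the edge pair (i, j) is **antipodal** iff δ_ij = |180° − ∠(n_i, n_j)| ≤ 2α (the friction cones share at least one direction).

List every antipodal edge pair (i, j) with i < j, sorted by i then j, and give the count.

count = 3; pairs: (0,2), (1,3), (2,4)

α = atan 0.5 = 26.57°;  2α = 53.13°
n_0 = (+0.0219, +0.9998)
n_1 = (-0.8892, +0.4576)
n_2 = (-0.3574, -0.9339)
n_3 = (+0.8963, -0.4434)
n_4 = (+0.7086, +0.7056)
  (0,1): δ = 115.98°  ·
  (0,2): δ = 19.69°  ✓
  (0,3): δ = 64.93°  ·
  (0,4): δ = 136.13°  ·
  (1,2): δ = 83.71°  ·
  (1,3): δ = 0.91°  ✓
  (1,4): δ = 72.11°  ·
  (2,3): δ = 95.38°  ·
  (2,4): δ = 24.18°  ✓
  (3,4): δ = 108.80°  ·
antipodal pairs: 3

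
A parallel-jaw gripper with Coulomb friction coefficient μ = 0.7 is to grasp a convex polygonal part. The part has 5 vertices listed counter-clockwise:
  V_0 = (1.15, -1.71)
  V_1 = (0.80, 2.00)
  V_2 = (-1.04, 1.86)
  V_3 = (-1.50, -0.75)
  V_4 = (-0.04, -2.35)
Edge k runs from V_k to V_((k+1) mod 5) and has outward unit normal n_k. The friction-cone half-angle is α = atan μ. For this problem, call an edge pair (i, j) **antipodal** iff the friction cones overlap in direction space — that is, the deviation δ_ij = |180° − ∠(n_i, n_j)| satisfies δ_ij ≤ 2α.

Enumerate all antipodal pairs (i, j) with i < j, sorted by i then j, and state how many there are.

count = 5; pairs: (0,2), (0,3), (1,3), (1,4), (2,4)

α = atan 0.7 = 34.99°;  2α = 69.98°
n_0 = (+0.9956, +0.0939)
n_1 = (-0.0759, +0.9971)
n_2 = (-0.9848, +0.1736)
n_3 = (-0.7387, -0.6741)
n_4 = (+0.4737, -0.8807)
  (0,1): δ = 91.04°  ·
  (0,2): δ = 15.38°  ✓
  (0,3): δ = 36.99°  ✓
  (0,4): δ = 112.88°  ·
  (1,2): δ = 104.35°  ·
  (1,3): δ = 51.97°  ✓
  (1,4): δ = 23.92°  ✓
  (2,3): δ = 127.62°  ·
  (2,4): δ = 51.73°  ✓
  (3,4): δ = 104.11°  ·
antipodal pairs: 5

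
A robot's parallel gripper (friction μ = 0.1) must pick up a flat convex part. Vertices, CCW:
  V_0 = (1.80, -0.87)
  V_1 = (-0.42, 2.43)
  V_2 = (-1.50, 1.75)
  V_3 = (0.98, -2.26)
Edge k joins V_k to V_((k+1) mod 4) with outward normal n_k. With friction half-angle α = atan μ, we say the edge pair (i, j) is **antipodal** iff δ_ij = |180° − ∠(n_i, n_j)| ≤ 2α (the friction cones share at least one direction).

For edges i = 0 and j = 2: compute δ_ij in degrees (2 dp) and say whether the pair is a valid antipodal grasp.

α = atan 0.1 = 5.71°;  2α = 11.42°
edge 0: e_0 = (-2.22, +3.30);  n_0 = (+0.8297, +0.5582)
edge 2: e_2 = (+2.48, -4.01);  n_2 = (-0.8505, -0.5260)
∠(n_0, n_2) = 177.81°
δ = |180° − 177.81°| = 2.19°
2.19° ≤ 2α = 11.42°  →  valid

δ = 2.19°, valid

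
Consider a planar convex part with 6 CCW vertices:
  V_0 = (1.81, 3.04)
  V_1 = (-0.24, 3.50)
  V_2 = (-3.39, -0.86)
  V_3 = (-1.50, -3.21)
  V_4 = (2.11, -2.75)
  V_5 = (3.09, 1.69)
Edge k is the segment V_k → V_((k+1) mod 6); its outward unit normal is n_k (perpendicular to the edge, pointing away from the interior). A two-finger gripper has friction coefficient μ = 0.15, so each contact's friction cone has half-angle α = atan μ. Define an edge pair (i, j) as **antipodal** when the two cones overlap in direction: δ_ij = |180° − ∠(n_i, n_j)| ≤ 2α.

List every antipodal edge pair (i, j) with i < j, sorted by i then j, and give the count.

count = 1; pairs: (2,5)

α = atan 0.15 = 8.53°;  2α = 17.06°
n_0 = (+0.2189, +0.9757)
n_1 = (-0.8106, +0.5856)
n_2 = (-0.7792, -0.6267)
n_3 = (+0.1264, -0.9920)
n_4 = (+0.9765, -0.2155)
n_5 = (+0.7257, +0.6880)
  (0,1): δ = 113.20°  ·
  (0,2): δ = 38.54°  ·
  (0,3): δ = 19.91°  ·
  (0,4): δ = 90.20°  ·
  (0,5): δ = 146.12°  ·
  (1,2): δ = 105.34°  ·
  (1,3): δ = 46.89°  ·
  (1,4): δ = 23.40°  ·
  (1,5): δ = 79.32°  ·
  (2,3): δ = 121.55°  ·
  (2,4): δ = 51.25°  ·
  (2,5): δ = 4.67°  ✓
  (3,4): δ = 109.71°  ·
  (3,5): δ = 53.79°  ·
  (4,5): δ = 124.08°  ·
antipodal pairs: 1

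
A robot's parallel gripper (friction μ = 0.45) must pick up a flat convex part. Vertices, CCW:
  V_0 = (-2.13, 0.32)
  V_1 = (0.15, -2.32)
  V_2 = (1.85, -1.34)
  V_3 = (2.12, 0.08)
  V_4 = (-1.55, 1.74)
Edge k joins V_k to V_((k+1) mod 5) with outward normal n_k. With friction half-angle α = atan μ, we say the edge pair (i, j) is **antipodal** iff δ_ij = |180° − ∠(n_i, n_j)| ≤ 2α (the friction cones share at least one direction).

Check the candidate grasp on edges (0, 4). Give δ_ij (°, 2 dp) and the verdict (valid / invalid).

δ = 116.97°, invalid

α = atan 0.45 = 24.23°;  2α = 48.46°
edge 0: e_0 = (+2.28, -2.64);  n_0 = (-0.7568, -0.6536)
edge 4: e_4 = (-0.58, -1.42);  n_4 = (-0.9258, +0.3781)
∠(n_0, n_4) = 63.03°
δ = |180° − 63.03°| = 116.97°
116.97° > 2α = 48.46°  →  invalid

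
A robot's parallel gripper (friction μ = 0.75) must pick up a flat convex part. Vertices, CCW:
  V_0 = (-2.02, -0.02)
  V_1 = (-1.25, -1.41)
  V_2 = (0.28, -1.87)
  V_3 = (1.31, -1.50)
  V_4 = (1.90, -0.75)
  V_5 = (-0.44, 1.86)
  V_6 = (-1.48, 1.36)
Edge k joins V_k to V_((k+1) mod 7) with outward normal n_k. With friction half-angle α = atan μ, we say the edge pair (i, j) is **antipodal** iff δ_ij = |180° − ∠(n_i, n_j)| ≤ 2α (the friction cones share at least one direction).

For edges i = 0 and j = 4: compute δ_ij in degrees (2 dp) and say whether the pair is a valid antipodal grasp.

δ = 12.89°, valid

α = atan 0.75 = 36.87°;  2α = 73.74°
edge 0: e_0 = (+0.77, -1.39);  n_0 = (-0.8748, -0.4846)
edge 4: e_4 = (-2.34, +2.61);  n_4 = (+0.7446, +0.6675)
∠(n_0, n_4) = 167.11°
δ = |180° − 167.11°| = 12.89°
12.89° ≤ 2α = 73.74°  →  valid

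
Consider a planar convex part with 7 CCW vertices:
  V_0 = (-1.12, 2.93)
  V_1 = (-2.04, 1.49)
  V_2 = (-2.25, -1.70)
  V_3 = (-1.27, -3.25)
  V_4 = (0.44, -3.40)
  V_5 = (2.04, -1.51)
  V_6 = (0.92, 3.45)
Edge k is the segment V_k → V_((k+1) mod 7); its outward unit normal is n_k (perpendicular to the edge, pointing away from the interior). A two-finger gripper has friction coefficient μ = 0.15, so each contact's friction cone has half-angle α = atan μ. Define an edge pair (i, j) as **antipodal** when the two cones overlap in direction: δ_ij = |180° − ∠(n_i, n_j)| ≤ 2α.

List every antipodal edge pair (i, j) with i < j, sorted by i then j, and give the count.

count = 2; pairs: (0,4), (1,5)

α = atan 0.15 = 8.53°;  2α = 17.06°
n_0 = (-0.8427, +0.5384)
n_1 = (-0.9978, +0.0657)
n_2 = (-0.8452, -0.5344)
n_3 = (-0.0874, -0.9962)
n_4 = (+0.7632, -0.6461)
n_5 = (+0.9754, +0.2203)
n_6 = (-0.2470, +0.9690)
  (0,1): δ = 151.19°  ·
  (0,2): δ = 115.12°  ·
  (0,3): δ = 62.44°  ·
  (0,4): δ = 7.68°  ✓
  (0,5): δ = 45.30°  ·
  (0,6): δ = 136.87°  ·
  (1,2): δ = 143.93°  ·
  (1,3): δ = 91.25°  ·
  (1,4): δ = 36.48°  ·
  (1,5): δ = 16.49°  ✓
  (1,6): δ = 108.07°  ·
  (2,3): δ = 127.32°  ·
  (2,4): δ = 72.55°  ·
  (2,5): δ = 19.58°  ·
  (2,6): δ = 72.00°  ·
  (3,4): δ = 125.24°  ·
  (3,5): δ = 72.26°  ·
  (3,6): δ = 19.31°  ·
  (4,5): δ = 127.03°  ·
  (4,6): δ = 35.45°  ·
  (5,6): δ = 88.42°  ·
antipodal pairs: 2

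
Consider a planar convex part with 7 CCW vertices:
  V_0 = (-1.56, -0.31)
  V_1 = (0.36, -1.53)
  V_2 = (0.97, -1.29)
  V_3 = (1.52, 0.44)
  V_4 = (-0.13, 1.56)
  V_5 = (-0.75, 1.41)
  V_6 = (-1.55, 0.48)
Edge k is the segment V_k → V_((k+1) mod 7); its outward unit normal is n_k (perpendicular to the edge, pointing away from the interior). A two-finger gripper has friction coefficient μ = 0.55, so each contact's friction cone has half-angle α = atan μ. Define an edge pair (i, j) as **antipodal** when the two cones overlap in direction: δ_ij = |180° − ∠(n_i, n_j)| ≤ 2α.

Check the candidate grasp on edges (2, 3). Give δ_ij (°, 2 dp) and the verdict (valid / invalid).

α = atan 0.55 = 28.81°;  2α = 57.62°
edge 2: e_2 = (+0.55, +1.73);  n_2 = (+0.9530, -0.3030)
edge 3: e_3 = (-1.65, +1.12);  n_3 = (+0.5616, +0.8274)
∠(n_2, n_3) = 73.47°
δ = |180° − 73.47°| = 106.53°
106.53° > 2α = 57.62°  →  invalid

δ = 106.53°, invalid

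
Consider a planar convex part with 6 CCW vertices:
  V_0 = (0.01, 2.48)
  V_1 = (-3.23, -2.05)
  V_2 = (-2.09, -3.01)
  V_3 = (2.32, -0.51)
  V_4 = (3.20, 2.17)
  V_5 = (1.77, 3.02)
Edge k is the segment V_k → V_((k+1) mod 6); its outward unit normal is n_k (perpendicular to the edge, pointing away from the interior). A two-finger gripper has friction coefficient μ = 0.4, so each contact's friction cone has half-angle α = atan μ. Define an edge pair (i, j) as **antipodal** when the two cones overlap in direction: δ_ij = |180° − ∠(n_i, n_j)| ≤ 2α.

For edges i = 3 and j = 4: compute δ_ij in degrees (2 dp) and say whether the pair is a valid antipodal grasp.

δ = 102.55°, invalid

α = atan 0.4 = 21.80°;  2α = 43.60°
edge 3: e_3 = (+0.88, +2.68);  n_3 = (+0.9501, -0.3120)
edge 4: e_4 = (-1.43, +0.85);  n_4 = (+0.5110, +0.8596)
∠(n_3, n_4) = 77.45°
δ = |180° − 77.45°| = 102.55°
102.55° > 2α = 43.60°  →  invalid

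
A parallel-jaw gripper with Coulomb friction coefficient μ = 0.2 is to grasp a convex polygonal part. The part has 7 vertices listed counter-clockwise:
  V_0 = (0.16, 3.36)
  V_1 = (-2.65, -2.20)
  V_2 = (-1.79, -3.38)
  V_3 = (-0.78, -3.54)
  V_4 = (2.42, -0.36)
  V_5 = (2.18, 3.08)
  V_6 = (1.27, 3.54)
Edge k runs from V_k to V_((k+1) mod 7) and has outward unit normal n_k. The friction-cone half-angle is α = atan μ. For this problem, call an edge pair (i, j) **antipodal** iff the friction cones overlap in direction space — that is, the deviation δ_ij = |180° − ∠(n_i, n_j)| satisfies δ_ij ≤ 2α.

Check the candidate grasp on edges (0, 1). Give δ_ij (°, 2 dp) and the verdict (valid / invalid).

δ = 117.10°, invalid

α = atan 0.2 = 11.31°;  2α = 22.62°
edge 0: e_0 = (-2.81, -5.56);  n_0 = (-0.8925, +0.4511)
edge 1: e_1 = (+0.86, -1.18);  n_1 = (-0.8081, -0.5890)
∠(n_0, n_1) = 62.90°
δ = |180° − 62.90°| = 117.10°
117.10° > 2α = 22.62°  →  invalid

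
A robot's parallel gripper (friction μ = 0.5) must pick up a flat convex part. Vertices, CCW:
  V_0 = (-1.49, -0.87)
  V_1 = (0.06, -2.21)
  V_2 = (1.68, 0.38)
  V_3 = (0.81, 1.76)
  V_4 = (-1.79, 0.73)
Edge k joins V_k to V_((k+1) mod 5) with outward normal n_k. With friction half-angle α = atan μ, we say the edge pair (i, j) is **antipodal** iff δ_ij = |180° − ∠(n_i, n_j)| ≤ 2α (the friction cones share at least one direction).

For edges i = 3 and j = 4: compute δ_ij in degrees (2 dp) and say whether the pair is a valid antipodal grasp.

α = atan 0.5 = 26.57°;  2α = 53.13°
edge 3: e_3 = (-2.60, -1.03);  n_3 = (-0.3683, +0.9297)
edge 4: e_4 = (+0.30, -1.60);  n_4 = (-0.9829, -0.1843)
∠(n_3, n_4) = 79.01°
δ = |180° − 79.01°| = 100.99°
100.99° > 2α = 53.13°  →  invalid

δ = 100.99°, invalid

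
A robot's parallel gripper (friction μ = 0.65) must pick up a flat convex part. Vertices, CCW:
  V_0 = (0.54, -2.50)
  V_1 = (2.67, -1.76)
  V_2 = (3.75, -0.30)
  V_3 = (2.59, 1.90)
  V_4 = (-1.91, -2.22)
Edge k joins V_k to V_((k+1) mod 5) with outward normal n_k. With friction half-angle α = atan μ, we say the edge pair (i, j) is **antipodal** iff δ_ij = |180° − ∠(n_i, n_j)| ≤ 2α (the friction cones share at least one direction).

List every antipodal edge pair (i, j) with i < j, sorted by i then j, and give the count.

α = atan 0.65 = 33.02°;  2α = 66.05°
n_0 = (+0.3282, -0.9446)
n_1 = (+0.8039, -0.5947)
n_2 = (+0.8846, +0.4664)
n_3 = (-0.6753, +0.7376)
n_4 = (-0.1135, -0.9935)
  (0,1): δ = 145.65°  ·
  (0,2): δ = 81.36°  ·
  (0,3): δ = 23.32°  ✓
  (0,4): δ = 154.32°  ·
  (1,2): δ = 115.71°  ·
  (1,3): δ = 11.03°  ✓
  (1,4): δ = 119.97°  ·
  (2,3): δ = 75.33°  ·
  (2,4): δ = 55.68°  ✓
  (3,4): δ = 49.00°  ✓
antipodal pairs: 4

count = 4; pairs: (0,3), (1,3), (2,4), (3,4)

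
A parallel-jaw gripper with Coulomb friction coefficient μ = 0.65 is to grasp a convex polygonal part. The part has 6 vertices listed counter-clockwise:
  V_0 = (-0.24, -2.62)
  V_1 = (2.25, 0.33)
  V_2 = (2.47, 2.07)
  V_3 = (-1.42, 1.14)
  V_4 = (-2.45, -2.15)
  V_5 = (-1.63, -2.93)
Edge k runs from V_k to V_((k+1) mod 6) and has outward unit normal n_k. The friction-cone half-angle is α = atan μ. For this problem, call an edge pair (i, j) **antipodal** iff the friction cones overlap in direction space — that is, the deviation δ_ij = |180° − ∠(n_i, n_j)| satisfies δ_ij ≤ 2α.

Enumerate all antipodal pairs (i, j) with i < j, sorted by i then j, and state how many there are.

α = atan 0.65 = 33.02°;  2α = 66.05°
n_0 = (+0.7642, -0.6450)
n_1 = (+0.9921, -0.1254)
n_2 = (-0.2325, +0.9726)
n_3 = (-0.9543, +0.2988)
n_4 = (-0.6892, -0.7246)
n_5 = (+0.2177, -0.9760)
  (0,1): δ = 147.04°  ·
  (0,2): δ = 36.39°  ✓
  (0,3): δ = 22.78°  ✓
  (0,4): δ = 86.60°  ·
  (0,5): δ = 142.74°  ·
  (1,2): δ = 69.35°  ·
  (1,3): δ = 10.18°  ✓
  (1,4): δ = 53.64°  ✓
  (1,5): δ = 109.78°  ·
  (2,3): δ = 120.83°  ·
  (2,4): δ = 57.01°  ✓
  (2,5): δ = 0.87°  ✓
  (3,4): δ = 116.18°  ·
  (3,5): δ = 60.04°  ✓
  (4,5): δ = 123.86°  ·
antipodal pairs: 7

count = 7; pairs: (0,2), (0,3), (1,3), (1,4), (2,4), (2,5), (3,5)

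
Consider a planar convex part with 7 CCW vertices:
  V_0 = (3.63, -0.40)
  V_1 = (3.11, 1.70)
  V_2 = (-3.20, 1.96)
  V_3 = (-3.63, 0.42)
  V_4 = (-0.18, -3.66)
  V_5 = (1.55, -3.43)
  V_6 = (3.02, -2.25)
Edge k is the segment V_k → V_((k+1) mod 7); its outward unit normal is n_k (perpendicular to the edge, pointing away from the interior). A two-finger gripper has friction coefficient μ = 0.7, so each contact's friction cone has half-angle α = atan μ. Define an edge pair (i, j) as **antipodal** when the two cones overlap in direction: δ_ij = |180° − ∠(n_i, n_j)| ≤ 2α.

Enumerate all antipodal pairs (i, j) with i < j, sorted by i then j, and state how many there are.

α = atan 0.7 = 34.99°;  2α = 69.98°
n_0 = (+0.9707, +0.2404)
n_1 = (+0.0412, +0.9992)
n_2 = (-0.9632, +0.2689)
n_3 = (-0.7636, -0.6457)
n_4 = (+0.1318, -0.9913)
n_5 = (+0.6260, -0.7798)
n_6 = (+0.9497, -0.3131)
  (0,1): δ = 106.27°  ·
  (0,2): δ = 29.51°  ✓
  (0,3): δ = 26.31°  ✓
  (0,4): δ = 83.67°  ·
  (0,5): δ = 114.85°  ·
  (0,6): δ = 147.84°  ·
  (1,2): δ = 103.24°  ·
  (1,3): δ = 47.42°  ✓
  (1,4): δ = 9.93°  ✓
  (1,5): δ = 41.11°  ✓
  (1,6): δ = 74.11°  ·
  (2,3): δ = 124.18°  ·
  (2,4): δ = 66.83°  ✓
  (2,5): δ = 35.64°  ✓
  (2,6): δ = 2.65°  ✓
  (3,4): δ = 122.64°  ·
  (3,5): δ = 91.46°  ·
  (3,6): δ = 58.47°  ✓
  (4,5): δ = 148.82°  ·
  (4,6): δ = 115.82°  ·
  (5,6): δ = 147.00°  ·
antipodal pairs: 9

count = 9; pairs: (0,2), (0,3), (1,3), (1,4), (1,5), (2,4), (2,5), (2,6), (3,6)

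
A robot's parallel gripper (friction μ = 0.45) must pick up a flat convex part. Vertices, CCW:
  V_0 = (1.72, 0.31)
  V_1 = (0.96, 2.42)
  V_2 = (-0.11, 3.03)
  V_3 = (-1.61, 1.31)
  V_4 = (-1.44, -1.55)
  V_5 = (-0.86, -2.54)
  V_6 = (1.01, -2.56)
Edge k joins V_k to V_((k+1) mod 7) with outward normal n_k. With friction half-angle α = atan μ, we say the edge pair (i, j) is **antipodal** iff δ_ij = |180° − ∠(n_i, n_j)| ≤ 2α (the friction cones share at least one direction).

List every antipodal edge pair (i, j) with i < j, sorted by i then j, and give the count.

α = atan 0.45 = 24.23°;  2α = 48.46°
n_0 = (+0.9408, +0.3389)
n_1 = (+0.4953, +0.8687)
n_2 = (-0.7537, +0.6573)
n_3 = (-0.9982, -0.0593)
n_4 = (-0.8628, -0.5055)
n_5 = (-0.0107, -0.9999)
n_6 = (+0.9707, -0.2401)
  (0,1): δ = 139.50°  ·
  (0,2): δ = 60.90°  ·
  (0,3): δ = 16.41°  ✓
  (0,4): δ = 10.56°  ✓
  (0,5): δ = 69.58°  ·
  (0,6): δ = 146.30°  ·
  (1,2): δ = 101.40°  ·
  (1,3): δ = 56.91°  ·
  (1,4): δ = 29.95°  ✓
  (1,5): δ = 29.07°  ✓
  (1,6): δ = 105.79°  ·
  (2,3): δ = 135.51°  ·
  (2,4): δ = 108.54°  ·
  (2,5): δ = 49.52°  ·
  (2,6): δ = 27.20°  ✓
  (3,4): δ = 153.04°  ·
  (3,5): δ = 94.01°  ·
  (3,6): δ = 17.30°  ✓
  (4,5): δ = 120.98°  ·
  (4,6): δ = 44.26°  ✓
  (5,6): δ = 103.28°  ·
antipodal pairs: 7

count = 7; pairs: (0,3), (0,4), (1,4), (1,5), (2,6), (3,6), (4,6)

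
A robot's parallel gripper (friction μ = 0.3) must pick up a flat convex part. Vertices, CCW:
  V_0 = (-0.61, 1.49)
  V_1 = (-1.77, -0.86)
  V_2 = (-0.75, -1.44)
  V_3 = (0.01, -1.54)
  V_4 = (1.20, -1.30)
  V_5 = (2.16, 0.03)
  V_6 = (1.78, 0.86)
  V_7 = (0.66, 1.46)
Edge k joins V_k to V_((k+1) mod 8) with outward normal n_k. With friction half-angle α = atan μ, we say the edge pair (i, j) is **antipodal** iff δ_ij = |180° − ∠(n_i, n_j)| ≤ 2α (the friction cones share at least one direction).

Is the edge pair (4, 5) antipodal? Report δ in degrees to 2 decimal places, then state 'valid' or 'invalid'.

α = atan 0.3 = 16.70°;  2α = 33.40°
edge 4: e_4 = (+0.96, +1.33);  n_4 = (+0.8108, -0.5853)
edge 5: e_5 = (-0.38, +0.83);  n_5 = (+0.9092, +0.4163)
∠(n_4, n_5) = 60.42°
δ = |180° − 60.42°| = 119.58°
119.58° > 2α = 33.40°  →  invalid

δ = 119.58°, invalid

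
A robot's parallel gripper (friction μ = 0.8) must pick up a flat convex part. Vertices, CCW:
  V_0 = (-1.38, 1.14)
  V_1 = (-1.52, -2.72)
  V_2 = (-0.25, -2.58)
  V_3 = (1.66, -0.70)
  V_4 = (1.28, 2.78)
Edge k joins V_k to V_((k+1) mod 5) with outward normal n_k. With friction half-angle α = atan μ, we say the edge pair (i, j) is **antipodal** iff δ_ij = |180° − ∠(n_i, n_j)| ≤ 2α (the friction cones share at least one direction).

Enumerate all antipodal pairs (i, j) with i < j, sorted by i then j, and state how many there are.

count = 5; pairs: (0,2), (0,3), (1,4), (2,4), (3,4)

α = atan 0.8 = 38.66°;  2α = 77.32°
n_0 = (-0.9993, +0.0362)
n_1 = (+0.1096, -0.9940)
n_2 = (+0.7015, -0.7127)
n_3 = (+0.9941, +0.1086)
n_4 = (-0.5248, +0.8512)
  (0,1): δ = 81.63°  ·
  (0,2): δ = 43.38°  ✓
  (0,3): δ = 8.31°  ✓
  (0,4): δ = 123.73°  ·
  (1,2): δ = 141.74°  ·
  (1,3): δ = 90.06°  ·
  (1,4): δ = 25.36°  ✓
  (2,3): δ = 128.31°  ·
  (2,4): δ = 12.89°  ✓
  (3,4): δ = 64.58°  ✓
antipodal pairs: 5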